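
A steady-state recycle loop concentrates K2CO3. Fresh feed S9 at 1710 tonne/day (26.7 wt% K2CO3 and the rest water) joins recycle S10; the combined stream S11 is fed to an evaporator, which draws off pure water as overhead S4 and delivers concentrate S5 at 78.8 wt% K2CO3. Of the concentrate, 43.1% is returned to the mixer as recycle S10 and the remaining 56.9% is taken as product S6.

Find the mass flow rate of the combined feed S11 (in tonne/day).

2149 tonne/day

Overall K2CO3 balance (none leaves overhead): K2CO3 in fresh feed = K2CO3 in product, i.e. 1710×0.267 = (1−0.431)·S5·0.788.
S5 = 456.57/(0.788×0.569) = 1018.3 tonne/day.
Recycle S10 = 0.431×1018.3 = 438.88 tonne/day.
Combined feed S11 = 1710 + 438.88 = 2148.9 tonne/day.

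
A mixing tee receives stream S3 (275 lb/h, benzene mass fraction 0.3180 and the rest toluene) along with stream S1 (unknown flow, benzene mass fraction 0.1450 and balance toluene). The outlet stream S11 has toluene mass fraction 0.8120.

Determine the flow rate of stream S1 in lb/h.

831.4 lb/h

Let S1 be the unknown flow. Total out = 275 + S1.
toluene balance: 187.55 + 0.855·S1 = 0.812·(275 + S1)
(0.855 − 0.812)·S1 = 0.812×275 − 187.55 = 35.75
S1 = 35.75 / 0.043 = 831.4 lb/h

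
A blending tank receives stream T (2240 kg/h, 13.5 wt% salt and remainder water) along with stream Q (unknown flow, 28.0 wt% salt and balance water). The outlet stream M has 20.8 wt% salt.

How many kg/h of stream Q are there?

Let Q be the unknown flow. Total out = 2240 + Q.
salt balance: 302.4 + 0.280·Q = 0.208·(2240 + Q)
(0.280 − 0.208)·Q = 0.208×2240 − 302.4 = 163.52
Q = 163.52 / 0.072 = 2271.1 kg/h

2271 kg/h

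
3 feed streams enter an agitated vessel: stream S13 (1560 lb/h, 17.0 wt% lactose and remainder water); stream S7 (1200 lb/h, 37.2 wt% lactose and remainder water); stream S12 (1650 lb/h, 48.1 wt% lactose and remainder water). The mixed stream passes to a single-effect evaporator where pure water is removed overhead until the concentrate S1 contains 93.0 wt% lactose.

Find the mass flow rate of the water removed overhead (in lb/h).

2791 lb/h

lactose entering = 1560×0.170 + 1200×0.372 + 1650×0.481 = 1505.2 lb/h.
All lactose reports to S1, so S1 = 1505.2/0.930 = 1618.5 lb/h.
Total feed = 4410 lb/h; overhead = 4410 − 1618.5 = 2791.5 lb/h.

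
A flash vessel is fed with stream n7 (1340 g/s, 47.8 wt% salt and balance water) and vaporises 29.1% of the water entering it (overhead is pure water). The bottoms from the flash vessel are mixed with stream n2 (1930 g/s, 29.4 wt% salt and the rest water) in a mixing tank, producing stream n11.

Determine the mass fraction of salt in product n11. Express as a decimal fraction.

Vapour removed = 0.291×0.522×1340 = 203.55 g/s; concentrate = 1136.5 g/s.
salt reaching the mixer = 640.52 (from concentrate) + 1930×0.294 = 1207.9 g/s.
Product flow = 1136.5 + 1930 = 3066.5 g/s; salt fraction = 0.394.

0.394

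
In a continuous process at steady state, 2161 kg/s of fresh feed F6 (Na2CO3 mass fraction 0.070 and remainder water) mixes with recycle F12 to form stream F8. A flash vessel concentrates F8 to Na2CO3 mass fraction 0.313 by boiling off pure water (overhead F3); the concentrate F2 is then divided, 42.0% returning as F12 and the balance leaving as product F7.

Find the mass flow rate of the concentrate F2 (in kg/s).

833.3 kg/s

Overall Na2CO3 balance (none leaves overhead): Na2CO3 in fresh feed = Na2CO3 in product, i.e. 2161×0.070 = (1−0.420)·F2·0.313.
F2 = 151.27/(0.313×0.580) = 833.26 kg/s.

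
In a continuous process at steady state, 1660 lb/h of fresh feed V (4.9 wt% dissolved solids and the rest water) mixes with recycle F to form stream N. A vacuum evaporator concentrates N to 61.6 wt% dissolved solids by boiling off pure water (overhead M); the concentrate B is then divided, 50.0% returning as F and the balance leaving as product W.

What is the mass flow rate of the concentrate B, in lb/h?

Overall dissolved solids balance (none leaves overhead): dissolved solids in fresh feed = dissolved solids in product, i.e. 1660×0.049 = (1−0.500)·B·0.616.
B = 81.34/(0.616×0.500) = 264.09 lb/h.

264.1 lb/h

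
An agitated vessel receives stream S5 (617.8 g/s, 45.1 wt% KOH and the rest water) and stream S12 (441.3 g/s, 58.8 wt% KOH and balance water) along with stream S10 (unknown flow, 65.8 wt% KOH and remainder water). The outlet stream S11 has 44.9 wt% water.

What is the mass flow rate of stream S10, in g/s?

Let S10 be the unknown flow. Total out = 1059.1 + S10.
water balance: 520.99 + 0.342·S10 = 0.449·(1059.1 + S10)
(0.342 − 0.449)·S10 = 0.449×1059.1 − 520.99 = -45.452
S10 = -45.452 / -0.107 = 424.78 g/s

424.8 g/s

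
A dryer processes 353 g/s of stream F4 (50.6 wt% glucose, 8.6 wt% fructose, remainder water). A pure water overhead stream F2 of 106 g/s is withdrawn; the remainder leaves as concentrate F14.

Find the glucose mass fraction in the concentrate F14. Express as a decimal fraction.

0.723

glucose is not removed: 353×0.506 = 178.62 g/s of glucose enters F14.
Concentrate = 353 − 106 = 247 g/s.
Mass fraction = 178.62/247 = 0.723.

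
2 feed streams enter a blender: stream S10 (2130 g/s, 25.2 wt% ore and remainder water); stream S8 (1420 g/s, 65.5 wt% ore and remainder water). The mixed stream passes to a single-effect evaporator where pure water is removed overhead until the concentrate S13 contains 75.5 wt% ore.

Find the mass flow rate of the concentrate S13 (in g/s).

1943 g/s

ore entering = 2130×0.252 + 1420×0.655 = 1466.9 g/s.
All ore reports to S13, so S13 = 1466.9/0.755 = 1942.9 g/s.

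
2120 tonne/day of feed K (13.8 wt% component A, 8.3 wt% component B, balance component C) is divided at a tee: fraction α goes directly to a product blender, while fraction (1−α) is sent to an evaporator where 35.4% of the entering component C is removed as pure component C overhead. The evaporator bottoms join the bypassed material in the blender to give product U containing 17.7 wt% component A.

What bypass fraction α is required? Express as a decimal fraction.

0.201

All 2120×0.138 = 292.56 tonne/day of component A reaches U, so U = 292.56/0.177 = 1652.9 tonne/day and vapour = 467.12 tonne/day.
The evaporator receives (1−α)·2120 of feed at 0.779 component C and removes 0.354 of that component C:
0.354×0.779×(1−α)×2120 = 467.12
(1−α) = 467.12/584.62 = 0.7990;  α = 0.2010.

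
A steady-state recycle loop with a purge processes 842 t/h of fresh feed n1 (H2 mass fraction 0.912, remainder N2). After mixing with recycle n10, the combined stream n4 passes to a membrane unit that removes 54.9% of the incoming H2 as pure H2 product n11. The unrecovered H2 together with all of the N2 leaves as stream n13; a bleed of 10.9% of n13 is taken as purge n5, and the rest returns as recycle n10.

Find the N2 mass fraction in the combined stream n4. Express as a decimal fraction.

0.346

N2 enters only via n1 and leaves only via the purge: 842×0.088 = 0.109×(N2 in n13), and the membrane unit passes all N2, so N2 in n4 = N2 in n13 = 679.78 t/h.
H2 in n4: m_A = 842×0.912 + (1−0.109)·(1−0.549)·m_A, so m_A = 767.9/0.5982 = 1283.8 t/h.
n4 = 1283.8 + 679.78 = 1963.6 t/h.
N2 fraction in n4 = 679.78/1963.6 = 0.346.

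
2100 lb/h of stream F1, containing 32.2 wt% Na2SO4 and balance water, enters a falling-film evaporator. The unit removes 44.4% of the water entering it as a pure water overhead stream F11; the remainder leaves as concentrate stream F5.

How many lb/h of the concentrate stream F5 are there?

water entering = 2100×0.678 = 1423.8 lb/h; overhead removed = 0.444×1423.8 = 632.17 lb/h.
Concentrate = 2100 − 632.17 = 1467.8 lb/h.

1468 lb/h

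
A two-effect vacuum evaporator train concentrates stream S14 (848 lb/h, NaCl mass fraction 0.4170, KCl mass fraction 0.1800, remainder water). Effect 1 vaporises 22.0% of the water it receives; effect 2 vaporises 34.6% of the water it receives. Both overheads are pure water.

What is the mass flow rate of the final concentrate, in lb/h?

water in feed = 848×0.403 = 341.74 lb/h.
After stage 1: water left = (1−0.220)×341.74 = 266.56; stream total = 772.82 lb/h.
After stage 2: water left = (1−0.346)×266.56 = 174.33; final concentrate = 680.59 lb/h.

680.6 lb/h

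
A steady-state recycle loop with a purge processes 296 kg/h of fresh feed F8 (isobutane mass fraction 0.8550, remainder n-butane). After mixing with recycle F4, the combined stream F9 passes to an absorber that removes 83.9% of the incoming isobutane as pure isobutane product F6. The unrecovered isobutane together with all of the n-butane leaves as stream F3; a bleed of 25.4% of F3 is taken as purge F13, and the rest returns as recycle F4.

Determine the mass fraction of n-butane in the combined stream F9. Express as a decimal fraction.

n-butane enters only via F8 and leaves only via the purge: 296×0.145 = 0.254×(n-butane in F3), and the absorber passes all n-butane, so n-butane in F9 = n-butane in F3 = 168.98 kg/h.
isobutane in F9: m_A = 296×0.855 + (1−0.254)·(1−0.839)·m_A, so m_A = 253.08/0.8799 = 287.63 kg/h.
F9 = 287.63 + 168.98 = 456.6 kg/h.
n-butane fraction in F9 = 168.98/456.6 = 0.3701.

0.3701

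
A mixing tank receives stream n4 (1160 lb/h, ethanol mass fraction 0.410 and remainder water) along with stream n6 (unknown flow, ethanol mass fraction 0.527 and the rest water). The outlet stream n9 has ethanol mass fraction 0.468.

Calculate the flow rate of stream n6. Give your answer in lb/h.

Let n6 be the unknown flow. Total out = 1160 + n6.
ethanol balance: 475.6 + 0.527·n6 = 0.468·(1160 + n6)
(0.527 − 0.468)·n6 = 0.468×1160 − 475.6 = 67.28
n6 = 67.28 / 0.059 = 1140.3 lb/h

1140 lb/h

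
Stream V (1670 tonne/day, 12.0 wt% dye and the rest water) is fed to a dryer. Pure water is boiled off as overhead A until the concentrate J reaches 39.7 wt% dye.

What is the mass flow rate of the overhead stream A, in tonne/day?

1165 tonne/day

dye is conserved: 1670×0.120 = 200.4 tonne/day all reports to the concentrate.
Concentrate = 200.4/(target fraction) = 504.79 tonne/day.
Overhead = 1670 − 504.79 = 1165.2 tonne/day.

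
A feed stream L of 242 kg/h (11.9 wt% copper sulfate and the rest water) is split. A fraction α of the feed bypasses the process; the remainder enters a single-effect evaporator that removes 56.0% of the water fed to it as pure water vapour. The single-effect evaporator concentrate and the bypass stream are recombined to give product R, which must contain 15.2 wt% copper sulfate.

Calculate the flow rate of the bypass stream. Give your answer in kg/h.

All 242×0.119 = 28.798 kg/h of copper sulfate reaches R, so R = 28.798/0.152 = 189.46 kg/h and vapour = 52.539 kg/h.
The evaporator receives (1−α)·242 of feed at 0.881 water and removes 0.560 of that water:
0.560×0.881×(1−α)×242 = 52.539
(1−α) = 52.539/119.39 = 0.4401;  α = 0.5599.
Bypass flow = 0.5599×242 = 135.51 kg/h.

135.5 kg/h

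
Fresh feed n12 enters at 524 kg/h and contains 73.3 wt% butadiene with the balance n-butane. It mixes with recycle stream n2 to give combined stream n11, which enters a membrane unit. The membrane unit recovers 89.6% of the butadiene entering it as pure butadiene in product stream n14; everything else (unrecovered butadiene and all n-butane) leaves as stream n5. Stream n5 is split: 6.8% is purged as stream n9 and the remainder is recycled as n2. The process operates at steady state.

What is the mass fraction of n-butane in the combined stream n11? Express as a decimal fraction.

0.8287

n-butane enters only via n12 and leaves only via the purge: 524×0.267 = 0.068×(n-butane in n5), and the membrane unit passes all n-butane, so n-butane in n11 = n-butane in n5 = 2057.5 kg/h.
butadiene in n11: m_A = 524×0.733 + (1−0.068)·(1−0.896)·m_A, so m_A = 384.09/0.9031 = 425.32 kg/h.
n11 = 425.32 + 2057.5 = 2482.8 kg/h.
n-butane fraction in n11 = 2057.5/2482.8 = 0.8287.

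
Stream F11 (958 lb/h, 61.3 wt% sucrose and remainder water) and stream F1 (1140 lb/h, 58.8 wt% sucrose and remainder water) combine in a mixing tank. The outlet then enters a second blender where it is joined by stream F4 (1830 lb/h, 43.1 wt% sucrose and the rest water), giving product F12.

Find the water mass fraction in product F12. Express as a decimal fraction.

Overall, product flow = 3928 lb/h.
water in = 958×0.387 + 1140×0.412 + 1830×0.569 = 1881.7 lb/h.
water fraction in F12 = 0.479.

0.479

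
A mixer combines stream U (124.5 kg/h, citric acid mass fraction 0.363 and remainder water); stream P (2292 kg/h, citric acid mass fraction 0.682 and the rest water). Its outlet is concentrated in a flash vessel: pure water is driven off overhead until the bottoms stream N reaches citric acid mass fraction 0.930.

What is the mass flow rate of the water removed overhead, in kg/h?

citric acid entering = 124.5×0.363 + 2292×0.682 = 1608.3 kg/h.
All citric acid reports to N, so N = 1608.3/0.930 = 1729.4 kg/h.
Total feed = 2416.5 kg/h; overhead = 2416.5 − 1729.4 = 687.1 kg/h.

687.1 kg/h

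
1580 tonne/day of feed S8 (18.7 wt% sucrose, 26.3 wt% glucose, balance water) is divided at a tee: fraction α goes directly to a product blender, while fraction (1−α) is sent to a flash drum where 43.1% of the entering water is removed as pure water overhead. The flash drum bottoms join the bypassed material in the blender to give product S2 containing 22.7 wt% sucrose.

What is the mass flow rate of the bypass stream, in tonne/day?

405.5 tonne/day

All 1580×0.187 = 295.46 tonne/day of sucrose reaches S2, so S2 = 295.46/0.227 = 1301.6 tonne/day and vapour = 278.41 tonne/day.
The evaporator receives (1−α)·1580 of feed at 0.550 water and removes 0.431 of that water:
0.431×0.550×(1−α)×1580 = 278.41
(1−α) = 278.41/374.54 = 0.7434;  α = 0.2566.
Bypass flow = 0.2566×1580 = 405.5 tonne/day.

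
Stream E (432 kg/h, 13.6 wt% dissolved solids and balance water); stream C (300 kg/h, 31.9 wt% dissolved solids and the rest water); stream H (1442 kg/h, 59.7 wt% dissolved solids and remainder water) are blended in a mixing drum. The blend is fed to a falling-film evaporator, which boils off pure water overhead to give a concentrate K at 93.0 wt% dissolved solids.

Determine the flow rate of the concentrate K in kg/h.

dissolved solids entering = 432×0.136 + 300×0.319 + 1442×0.597 = 1015.3 kg/h.
All dissolved solids reports to K, so K = 1015.3/0.930 = 1091.7 kg/h.

1092 kg/h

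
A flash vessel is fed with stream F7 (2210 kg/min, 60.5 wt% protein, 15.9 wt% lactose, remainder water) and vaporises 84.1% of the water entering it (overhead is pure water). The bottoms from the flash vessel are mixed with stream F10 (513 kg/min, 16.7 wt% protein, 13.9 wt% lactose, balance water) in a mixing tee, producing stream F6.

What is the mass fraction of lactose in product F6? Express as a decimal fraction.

0.185

Vapour removed = 0.841×0.236×2210 = 438.63 kg/min; concentrate = 1771.4 kg/min.
lactose reaching the mixer = 351.39 (from concentrate) + 513×0.139 = 422.7 kg/min.
Product flow = 1771.4 + 513 = 2284.4 kg/min; lactose fraction = 0.185.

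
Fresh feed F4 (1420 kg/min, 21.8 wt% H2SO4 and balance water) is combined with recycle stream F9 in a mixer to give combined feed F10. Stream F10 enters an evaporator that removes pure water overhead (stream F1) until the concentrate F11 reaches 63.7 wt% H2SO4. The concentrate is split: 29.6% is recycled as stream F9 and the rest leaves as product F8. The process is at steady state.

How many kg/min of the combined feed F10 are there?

1624 kg/min

Overall H2SO4 balance (none leaves overhead): H2SO4 in fresh feed = H2SO4 in product, i.e. 1420×0.218 = (1−0.296)·F11·0.637.
F11 = 309.56/(0.637×0.704) = 690.29 kg/min.
Recycle F9 = 0.296×690.29 = 204.33 kg/min.
Combined feed F10 = 1420 + 204.33 = 1624.3 kg/min.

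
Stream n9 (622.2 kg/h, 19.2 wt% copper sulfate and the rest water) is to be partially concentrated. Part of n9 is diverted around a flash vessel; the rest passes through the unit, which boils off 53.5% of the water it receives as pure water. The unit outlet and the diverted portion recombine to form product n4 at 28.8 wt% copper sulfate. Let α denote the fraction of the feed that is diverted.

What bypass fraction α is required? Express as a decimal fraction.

All 622.2×0.192 = 119.46 kg/h of copper sulfate reaches n4, so n4 = 119.46/0.288 = 414.8 kg/h and vapour = 207.4 kg/h.
The evaporator receives (1−α)·622.2 of feed at 0.808 water and removes 0.535 of that water:
0.535×0.808×(1−α)×622.2 = 207.4
(1−α) = 207.4/268.96 = 0.7711;  α = 0.2289.

0.229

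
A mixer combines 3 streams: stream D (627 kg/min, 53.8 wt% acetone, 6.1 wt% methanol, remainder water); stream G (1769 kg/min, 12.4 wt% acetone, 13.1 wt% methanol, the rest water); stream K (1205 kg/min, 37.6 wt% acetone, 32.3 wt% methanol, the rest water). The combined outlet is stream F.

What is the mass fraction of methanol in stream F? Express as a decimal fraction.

0.183

Total flow out = 627 + 1769 + 1205 = 3601 kg/min.
methanol in = 627×0.061 + 1769×0.131 + 1205×0.323 = 659.2 kg/min.
methanol mass fraction in F = 659.2/3601 = 0.183.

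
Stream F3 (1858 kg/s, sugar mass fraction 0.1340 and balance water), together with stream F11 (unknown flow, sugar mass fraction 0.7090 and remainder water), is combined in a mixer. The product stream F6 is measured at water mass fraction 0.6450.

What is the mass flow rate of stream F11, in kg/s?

1160 kg/s

Let F11 be the unknown flow. Total out = 1858 + F11.
water balance: 1609 + 0.291·F11 = 0.645·(1858 + F11)
(0.291 − 0.645)·F11 = 0.645×1858 − 1609 = -410.62
F11 = -410.62 / -0.354 = 1159.9 kg/s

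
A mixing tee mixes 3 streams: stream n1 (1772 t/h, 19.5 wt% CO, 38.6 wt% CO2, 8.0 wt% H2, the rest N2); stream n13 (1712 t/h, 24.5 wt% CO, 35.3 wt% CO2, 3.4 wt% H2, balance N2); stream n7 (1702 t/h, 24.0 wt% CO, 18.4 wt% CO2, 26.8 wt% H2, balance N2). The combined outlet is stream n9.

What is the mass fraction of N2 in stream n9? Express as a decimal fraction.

0.3384

Total flow out = 1772 + 1712 + 1702 = 5186 t/h.
N2 in = 1772×0.339 + 1712×0.368 + 1702×0.308 = 1754.9 t/h.
N2 mass fraction in n9 = 1754.9/5186 = 0.3384.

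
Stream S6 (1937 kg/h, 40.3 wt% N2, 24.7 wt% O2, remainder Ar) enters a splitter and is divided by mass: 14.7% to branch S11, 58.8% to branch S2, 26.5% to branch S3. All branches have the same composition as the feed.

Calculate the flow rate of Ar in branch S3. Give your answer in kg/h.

Branch S3 total = 0.265×1937 = 513.31 kg/h.
Ar in S3 = 0.350×513.31 = 179.66 kg/h.

179.7 kg/h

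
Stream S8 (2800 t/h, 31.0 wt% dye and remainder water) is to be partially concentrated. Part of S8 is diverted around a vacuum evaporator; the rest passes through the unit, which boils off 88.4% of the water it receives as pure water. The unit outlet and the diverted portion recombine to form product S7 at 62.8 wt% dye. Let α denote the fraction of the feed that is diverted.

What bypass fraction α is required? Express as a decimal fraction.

All 2800×0.310 = 868 t/h of dye reaches S7, so S7 = 868/0.628 = 1382.2 t/h and vapour = 1417.8 t/h.
The evaporator receives (1−α)·2800 of feed at 0.690 water and removes 0.884 of that water:
0.884×0.690×(1−α)×2800 = 1417.8
(1−α) = 1417.8/1707.9 = 0.8302;  α = 0.1698.

0.170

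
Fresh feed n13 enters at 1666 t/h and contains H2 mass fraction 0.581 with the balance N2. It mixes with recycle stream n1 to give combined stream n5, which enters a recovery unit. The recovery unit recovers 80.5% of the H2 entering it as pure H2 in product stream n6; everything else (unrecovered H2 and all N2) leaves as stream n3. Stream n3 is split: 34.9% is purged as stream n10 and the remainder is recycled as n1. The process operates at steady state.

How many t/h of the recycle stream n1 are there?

N2 enters only via n13 and leaves only via the purge: 1666×0.419 = 0.349×(N2 in n3), and the recovery unit passes all N2, so N2 in n5 = N2 in n3 = 2000.2 t/h.
H2 in n5: m_A = 1666×0.581 + (1−0.349)·(1−0.805)·m_A, so m_A = 967.95/0.8731 = 1108.7 t/h.
n3 = (1−0.805)×1108.7 + 2000.2 = 2216.3 t/h.
Recycle n1 = (1−0.349)×2216.3 = 1442.8 t/h.

1443 t/h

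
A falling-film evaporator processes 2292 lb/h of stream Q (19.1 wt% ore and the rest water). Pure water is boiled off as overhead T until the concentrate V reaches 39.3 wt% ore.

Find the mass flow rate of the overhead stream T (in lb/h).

1178 lb/h

ore is conserved: 2292×0.191 = 437.77 lb/h all reports to the concentrate.
Concentrate = 437.77/(target fraction) = 1113.9 lb/h.
Overhead = 2292 − 1113.9 = 1178.1 lb/h.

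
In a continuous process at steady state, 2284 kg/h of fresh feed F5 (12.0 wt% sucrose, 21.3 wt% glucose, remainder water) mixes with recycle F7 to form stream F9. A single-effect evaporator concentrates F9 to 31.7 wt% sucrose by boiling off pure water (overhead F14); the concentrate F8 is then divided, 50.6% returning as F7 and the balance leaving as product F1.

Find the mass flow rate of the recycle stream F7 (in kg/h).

885.6 kg/h

Overall sucrose balance (none leaves overhead): sucrose in fresh feed = sucrose in product, i.e. 2284×0.120 = (1−0.506)·F8·0.317.
F8 = 274.08/(0.317×0.494) = 1750.2 kg/h.
Recycle F7 = 0.506×1750.2 = 885.61 kg/h.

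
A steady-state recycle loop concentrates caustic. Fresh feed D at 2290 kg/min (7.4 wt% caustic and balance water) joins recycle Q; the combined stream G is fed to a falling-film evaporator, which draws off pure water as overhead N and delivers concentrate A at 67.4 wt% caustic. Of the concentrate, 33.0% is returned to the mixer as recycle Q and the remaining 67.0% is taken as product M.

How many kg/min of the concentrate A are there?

Overall caustic balance (none leaves overhead): caustic in fresh feed = caustic in product, i.e. 2290×0.074 = (1−0.330)·A·0.674.
A = 169.46/(0.674×0.670) = 375.26 kg/min.

375.3 kg/min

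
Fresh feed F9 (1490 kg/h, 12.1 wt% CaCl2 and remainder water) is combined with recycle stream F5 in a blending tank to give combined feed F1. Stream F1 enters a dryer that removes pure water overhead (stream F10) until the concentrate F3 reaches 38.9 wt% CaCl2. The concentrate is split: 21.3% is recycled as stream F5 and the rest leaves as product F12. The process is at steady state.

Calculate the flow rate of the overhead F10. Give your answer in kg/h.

1027 kg/h

Overall CaCl2 balance (none leaves overhead): CaCl2 in fresh feed = CaCl2 in product, i.e. 1490×0.121 = (1−0.213)·F3·0.389.
F3 = 180.29/(0.389×0.787) = 588.91 kg/h.
Recycle F5 = 0.213×588.91 = 125.44 kg/h.
Combined feed F1 = 1490 + 125.44 = 1615.4 kg/h.
Overhead F10 = F1 − F3 = 1615.4 − 588.91 = 1026.5 kg/h.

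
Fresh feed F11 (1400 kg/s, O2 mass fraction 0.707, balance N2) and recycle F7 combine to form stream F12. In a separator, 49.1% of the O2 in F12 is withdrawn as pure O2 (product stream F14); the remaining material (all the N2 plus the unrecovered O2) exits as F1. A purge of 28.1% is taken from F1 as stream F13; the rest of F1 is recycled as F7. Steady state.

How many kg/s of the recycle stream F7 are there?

1621 kg/s

N2 enters only via F11 and leaves only via the purge: 1400×0.293 = 0.281×(N2 in F1), and the separator passes all N2, so N2 in F12 = N2 in F1 = 1459.8 kg/s.
O2 in F12: m_A = 1400×0.707 + (1−0.281)·(1−0.491)·m_A, so m_A = 989.8/0.6340 = 1561.1 kg/s.
F1 = (1−0.491)×1561.1 + 1459.8 = 2254.4 kg/s.
Recycle F7 = (1−0.281)×2254.4 = 1620.9 kg/s.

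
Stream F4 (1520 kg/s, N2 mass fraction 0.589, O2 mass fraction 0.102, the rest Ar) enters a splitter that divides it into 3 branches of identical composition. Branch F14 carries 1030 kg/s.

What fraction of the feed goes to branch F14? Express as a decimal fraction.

0.678

Fraction to F14 = 1030/1520 = 0.6776.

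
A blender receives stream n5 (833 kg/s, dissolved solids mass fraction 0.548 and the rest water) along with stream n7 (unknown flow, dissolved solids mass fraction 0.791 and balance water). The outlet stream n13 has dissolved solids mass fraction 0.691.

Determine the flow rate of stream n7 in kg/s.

1191 kg/s

Let n7 be the unknown flow. Total out = 833 + n7.
dissolved solids balance: 456.48 + 0.791·n7 = 0.691·(833 + n7)
(0.791 − 0.691)·n7 = 0.691×833 − 456.48 = 119.12
n7 = 119.12 / 0.100 = 1191.2 kg/s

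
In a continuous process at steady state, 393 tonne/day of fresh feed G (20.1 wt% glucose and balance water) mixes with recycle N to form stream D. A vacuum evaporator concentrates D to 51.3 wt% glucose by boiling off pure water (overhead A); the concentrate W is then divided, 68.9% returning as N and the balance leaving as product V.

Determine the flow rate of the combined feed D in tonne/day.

734.1 tonne/day

Overall glucose balance (none leaves overhead): glucose in fresh feed = glucose in product, i.e. 393×0.201 = (1−0.689)·W·0.513.
W = 78.993/(0.513×0.311) = 495.12 tonne/day.
Recycle N = 0.689×495.12 = 341.14 tonne/day.
Combined feed D = 393 + 341.14 = 734.14 tonne/day.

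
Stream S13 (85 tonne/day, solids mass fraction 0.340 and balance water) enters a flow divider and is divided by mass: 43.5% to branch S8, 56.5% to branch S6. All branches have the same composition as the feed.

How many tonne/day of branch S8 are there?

Branch S8 flow = 0.435×85 = 36.975 tonne/day.

36.98 tonne/day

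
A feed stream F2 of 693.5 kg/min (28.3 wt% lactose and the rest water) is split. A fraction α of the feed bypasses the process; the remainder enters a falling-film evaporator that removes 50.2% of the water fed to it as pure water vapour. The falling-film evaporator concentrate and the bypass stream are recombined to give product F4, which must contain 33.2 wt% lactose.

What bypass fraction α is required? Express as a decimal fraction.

All 693.5×0.283 = 196.26 kg/min of lactose reaches F4, so F4 = 196.26/0.332 = 591.15 kg/min and vapour = 102.35 kg/min.
The evaporator receives (1−α)·693.5 of feed at 0.717 water and removes 0.502 of that water:
0.502×0.717×(1−α)×693.5 = 102.35
(1−α) = 102.35/249.61 = 0.4100;  α = 0.5900.

0.590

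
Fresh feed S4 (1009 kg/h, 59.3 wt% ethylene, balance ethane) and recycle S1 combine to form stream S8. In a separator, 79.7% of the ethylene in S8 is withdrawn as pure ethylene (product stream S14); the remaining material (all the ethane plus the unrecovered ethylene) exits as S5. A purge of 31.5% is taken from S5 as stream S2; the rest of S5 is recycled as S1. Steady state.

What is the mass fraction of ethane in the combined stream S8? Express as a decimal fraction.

ethane enters only via S4 and leaves only via the purge: 1009×0.407 = 0.315×(ethane in S5), and the separator passes all ethane, so ethane in S8 = ethane in S5 = 1303.7 kg/h.
ethylene in S8: m_A = 1009×0.593 + (1−0.315)·(1−0.797)·m_A, so m_A = 598.34/0.8609 = 694.98 kg/h.
S8 = 694.98 + 1303.7 = 1998.7 kg/h.
ethane fraction in S8 = 1303.7/1998.7 = 0.652.

0.652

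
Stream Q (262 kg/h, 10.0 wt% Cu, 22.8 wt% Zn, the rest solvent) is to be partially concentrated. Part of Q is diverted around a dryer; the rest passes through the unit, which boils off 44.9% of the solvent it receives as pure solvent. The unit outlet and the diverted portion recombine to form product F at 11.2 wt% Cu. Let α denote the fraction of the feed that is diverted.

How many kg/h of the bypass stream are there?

169 kg/h

All 262×0.100 = 26.2 kg/h of Cu reaches F, so F = 26.2/0.112 = 233.93 kg/h and vapour = 28.071 kg/h.
The evaporator receives (1−α)·262 of feed at 0.672 solvent and removes 0.449 of that solvent:
0.449×0.672×(1−α)×262 = 28.071
(1−α) = 28.071/79.053 = 0.3551;  α = 0.6449.
Bypass flow = 0.6449×262 = 168.96 kg/h.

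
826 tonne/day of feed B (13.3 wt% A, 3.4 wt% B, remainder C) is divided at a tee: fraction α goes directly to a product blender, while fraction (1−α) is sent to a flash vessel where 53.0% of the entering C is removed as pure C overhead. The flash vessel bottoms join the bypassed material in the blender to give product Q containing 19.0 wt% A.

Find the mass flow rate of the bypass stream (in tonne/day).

264.7 tonne/day

All 826×0.133 = 109.86 tonne/day of A reaches Q, so Q = 109.86/0.190 = 578.2 tonne/day and vapour = 247.8 tonne/day.
The evaporator receives (1−α)·826 of feed at 0.833 C and removes 0.530 of that C:
0.530×0.833×(1−α)×826 = 247.8
(1−α) = 247.8/364.67 = 0.6795;  α = 0.3205.
Bypass flow = 0.3205×826 = 264.72 tonne/day.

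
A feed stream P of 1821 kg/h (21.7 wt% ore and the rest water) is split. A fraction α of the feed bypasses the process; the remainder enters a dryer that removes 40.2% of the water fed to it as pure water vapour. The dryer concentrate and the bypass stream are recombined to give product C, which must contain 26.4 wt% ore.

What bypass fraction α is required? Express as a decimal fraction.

All 1821×0.217 = 395.16 kg/h of ore reaches C, so C = 395.16/0.264 = 1496.8 kg/h and vapour = 324.19 kg/h.
The evaporator receives (1−α)·1821 of feed at 0.783 water and removes 0.402 of that water:
0.402×0.783×(1−α)×1821 = 324.19
(1−α) = 324.19/573.19 = 0.5656;  α = 0.4344.

0.434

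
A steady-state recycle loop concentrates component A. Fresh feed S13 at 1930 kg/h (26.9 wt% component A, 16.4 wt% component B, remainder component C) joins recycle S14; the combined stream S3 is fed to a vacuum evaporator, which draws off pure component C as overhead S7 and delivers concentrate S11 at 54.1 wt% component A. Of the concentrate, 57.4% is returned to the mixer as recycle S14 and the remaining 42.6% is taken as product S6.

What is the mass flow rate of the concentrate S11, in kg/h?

Overall component A balance (none leaves overhead): component A in fresh feed = component A in product, i.e. 1930×0.269 = (1−0.574)·S11·0.541.
S11 = 519.17/(0.541×0.426) = 2252.7 kg/h.

2253 kg/h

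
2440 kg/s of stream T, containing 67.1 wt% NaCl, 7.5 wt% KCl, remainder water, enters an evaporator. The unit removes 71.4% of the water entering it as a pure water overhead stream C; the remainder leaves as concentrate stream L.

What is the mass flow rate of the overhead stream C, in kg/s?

water entering = 2440×0.254 = 619.76 kg/s; overhead removed = 0.714×619.76 = 442.51 kg/s.

442.5 kg/s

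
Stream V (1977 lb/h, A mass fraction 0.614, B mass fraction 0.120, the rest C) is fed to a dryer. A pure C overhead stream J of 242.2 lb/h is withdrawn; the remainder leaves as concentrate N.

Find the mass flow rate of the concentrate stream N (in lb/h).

Concentrate = 1977 − 242.2 = 1734.8 lb/h.

1735 lb/h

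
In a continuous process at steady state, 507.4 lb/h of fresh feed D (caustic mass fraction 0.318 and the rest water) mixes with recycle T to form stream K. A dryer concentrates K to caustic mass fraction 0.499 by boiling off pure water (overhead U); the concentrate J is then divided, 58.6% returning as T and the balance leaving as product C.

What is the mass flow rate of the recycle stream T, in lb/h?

Overall caustic balance (none leaves overhead): caustic in fresh feed = caustic in product, i.e. 507.4×0.318 = (1−0.586)·J·0.499.
J = 161.35/(0.499×0.414) = 781.05 lb/h.
Recycle T = 0.586×781.05 = 457.69 lb/h.

457.7 lb/h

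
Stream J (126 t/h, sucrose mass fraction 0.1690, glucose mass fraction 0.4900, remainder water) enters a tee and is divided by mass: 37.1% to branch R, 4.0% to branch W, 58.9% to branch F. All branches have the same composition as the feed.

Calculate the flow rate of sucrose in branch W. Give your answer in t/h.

Branch W total = 0.040×126 = 5.04 t/h.
sucrose in W = 0.169×5.04 = 0.85176 t/h.

0.8518 t/h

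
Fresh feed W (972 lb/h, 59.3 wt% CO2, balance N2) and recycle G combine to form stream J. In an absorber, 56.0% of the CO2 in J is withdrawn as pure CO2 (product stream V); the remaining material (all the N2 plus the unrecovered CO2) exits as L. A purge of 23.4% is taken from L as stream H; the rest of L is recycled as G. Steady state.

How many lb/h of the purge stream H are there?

485.1 lb/h

N2 enters only via W and leaves only via the purge: 972×0.407 = 0.234×(N2 in L), and the absorber passes all N2, so N2 in J = N2 in L = 1690.6 lb/h.
CO2 in J: m_A = 972×0.593 + (1−0.234)·(1−0.560)·m_A, so m_A = 576.4/0.6630 = 869.43 lb/h.
L = (1−0.560)×869.43 + 1690.6 = 2073.2 lb/h.
Purge H = 0.234×2073.2 = 485.12 lb/h.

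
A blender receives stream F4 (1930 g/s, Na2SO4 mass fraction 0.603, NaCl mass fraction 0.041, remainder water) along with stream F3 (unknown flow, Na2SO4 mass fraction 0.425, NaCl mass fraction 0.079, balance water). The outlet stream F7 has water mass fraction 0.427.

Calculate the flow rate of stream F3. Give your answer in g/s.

Let F3 be the unknown flow. Total out = 1930 + F3.
water balance: 687.08 + 0.496·F3 = 0.427·(1930 + F3)
(0.496 − 0.427)·F3 = 0.427×1930 − 687.08 = 137.03
F3 = 137.03 / 0.069 = 1985.9 g/s

1986 g/s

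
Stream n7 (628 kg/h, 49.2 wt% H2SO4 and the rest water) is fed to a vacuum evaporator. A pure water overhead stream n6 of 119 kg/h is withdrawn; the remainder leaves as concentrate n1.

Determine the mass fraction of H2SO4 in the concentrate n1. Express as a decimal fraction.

0.607

H2SO4 is not removed: 628×0.492 = 308.98 kg/h of H2SO4 enters n1.
Concentrate = 628 − 119 = 509 kg/h.
Mass fraction = 308.98/509 = 0.607.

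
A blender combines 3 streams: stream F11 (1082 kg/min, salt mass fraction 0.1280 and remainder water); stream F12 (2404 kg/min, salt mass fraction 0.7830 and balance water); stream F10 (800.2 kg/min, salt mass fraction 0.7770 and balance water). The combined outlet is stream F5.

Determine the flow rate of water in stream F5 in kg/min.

water out = water in = 1082×0.872 + 2404×0.217 + 800.2×0.223 = 1643.6 kg/min.

1644 kg/min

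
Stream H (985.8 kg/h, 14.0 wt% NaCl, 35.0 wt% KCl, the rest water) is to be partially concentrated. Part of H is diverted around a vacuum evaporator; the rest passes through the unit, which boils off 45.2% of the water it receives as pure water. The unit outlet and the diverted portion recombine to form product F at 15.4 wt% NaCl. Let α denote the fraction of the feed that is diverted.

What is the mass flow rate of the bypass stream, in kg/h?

All 985.8×0.140 = 138.01 kg/h of NaCl reaches F, so F = 138.01/0.154 = 896.18 kg/h and vapour = 89.618 kg/h.
The evaporator receives (1−α)·985.8 of feed at 0.510 water and removes 0.452 of that water:
0.452×0.510×(1−α)×985.8 = 89.618
(1−α) = 89.618/227.25 = 0.3944;  α = 0.6056.
Bypass flow = 0.6056×985.8 = 597.03 kg/h.

597 kg/h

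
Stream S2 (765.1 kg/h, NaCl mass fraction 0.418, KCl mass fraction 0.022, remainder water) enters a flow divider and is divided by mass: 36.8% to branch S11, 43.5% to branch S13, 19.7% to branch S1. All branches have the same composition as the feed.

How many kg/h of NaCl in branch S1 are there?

63 kg/h

Branch S1 total = 0.197×765.1 = 150.72 kg/h.
NaCl in S1 = 0.418×150.72 = 63.003 kg/h.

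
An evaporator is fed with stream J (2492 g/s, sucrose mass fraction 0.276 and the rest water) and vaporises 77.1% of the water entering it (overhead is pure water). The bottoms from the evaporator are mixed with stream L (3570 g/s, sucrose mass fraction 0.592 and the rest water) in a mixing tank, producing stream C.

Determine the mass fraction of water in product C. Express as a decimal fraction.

0.400

Vapour removed = 0.771×0.724×2492 = 1391 g/s; concentrate = 1101 g/s.
water reaching the mixer = 413.16 (from concentrate) + 3570×0.408 = 1869.7 g/s.
Product flow = 1101 + 3570 = 4671 g/s; water fraction = 0.400.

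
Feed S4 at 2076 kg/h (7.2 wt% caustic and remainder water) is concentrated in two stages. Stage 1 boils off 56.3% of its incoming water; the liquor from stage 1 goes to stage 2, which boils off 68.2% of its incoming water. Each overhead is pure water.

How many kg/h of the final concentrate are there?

water in feed = 2076×0.928 = 1926.5 kg/h.
After stage 1: water left = (1−0.563)×1926.5 = 841.89; stream total = 991.36 kg/h.
After stage 2: water left = (1−0.682)×841.89 = 267.72; final concentrate = 417.19 kg/h.

417.2 kg/h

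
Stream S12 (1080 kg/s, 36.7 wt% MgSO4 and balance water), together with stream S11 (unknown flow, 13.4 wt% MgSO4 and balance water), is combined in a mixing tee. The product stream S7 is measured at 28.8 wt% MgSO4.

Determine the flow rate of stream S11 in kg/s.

Let S11 be the unknown flow. Total out = 1080 + S11.
MgSO4 balance: 396.36 + 0.134·S11 = 0.288·(1080 + S11)
(0.134 − 0.288)·S11 = 0.288×1080 − 396.36 = -85.32
S11 = -85.32 / -0.154 = 554.03 kg/s

554 kg/s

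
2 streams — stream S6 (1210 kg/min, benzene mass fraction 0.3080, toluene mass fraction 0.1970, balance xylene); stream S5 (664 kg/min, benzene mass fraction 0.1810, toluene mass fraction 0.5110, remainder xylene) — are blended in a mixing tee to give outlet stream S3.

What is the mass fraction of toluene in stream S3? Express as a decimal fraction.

0.3083

Total flow out = 1210 + 664 = 1874 kg/min.
toluene in = 1210×0.197 + 664×0.511 = 577.67 kg/min.
toluene mass fraction in S3 = 577.67/1874 = 0.3083.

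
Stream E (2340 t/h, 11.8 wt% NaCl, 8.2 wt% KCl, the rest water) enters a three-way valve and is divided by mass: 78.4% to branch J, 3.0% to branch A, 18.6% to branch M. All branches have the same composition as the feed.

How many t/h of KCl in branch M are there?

35.69 t/h

Branch M total = 0.186×2340 = 435.24 t/h.
KCl in M = 0.082×435.24 = 35.69 t/h.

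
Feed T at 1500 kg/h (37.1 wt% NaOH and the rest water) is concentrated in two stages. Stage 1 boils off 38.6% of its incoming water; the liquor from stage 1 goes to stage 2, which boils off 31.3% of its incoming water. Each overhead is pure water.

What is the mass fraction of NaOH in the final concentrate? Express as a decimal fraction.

water in feed = 1500×0.629 = 943.5 kg/h.
After stage 1: water left = (1−0.386)×943.5 = 579.31; stream total = 1135.8 kg/h.
After stage 2: water left = (1−0.313)×579.31 = 397.99; final concentrate = 954.49 kg/h.
NaOH fraction = 556.5/954.49 = 0.583.

0.583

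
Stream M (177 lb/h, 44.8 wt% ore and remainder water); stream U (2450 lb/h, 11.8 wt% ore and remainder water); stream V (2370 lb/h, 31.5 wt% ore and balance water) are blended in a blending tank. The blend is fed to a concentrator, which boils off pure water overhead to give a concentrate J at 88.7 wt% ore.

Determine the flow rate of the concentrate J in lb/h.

ore entering = 177×0.448 + 2450×0.118 + 2370×0.315 = 1114.9 lb/h.
All ore reports to J, so J = 1114.9/0.887 = 1257 lb/h.

1257 lb/h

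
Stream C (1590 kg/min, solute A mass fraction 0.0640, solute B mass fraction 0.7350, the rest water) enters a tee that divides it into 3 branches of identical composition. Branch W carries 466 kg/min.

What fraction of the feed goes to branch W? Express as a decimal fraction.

0.293

Fraction to W = 466/1590 = 0.2931.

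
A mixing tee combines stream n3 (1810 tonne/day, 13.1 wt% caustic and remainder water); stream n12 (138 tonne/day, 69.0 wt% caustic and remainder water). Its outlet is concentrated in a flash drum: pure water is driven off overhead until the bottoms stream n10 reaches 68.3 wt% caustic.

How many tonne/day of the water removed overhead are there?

1461 tonne/day

caustic entering = 1810×0.131 + 138×0.690 = 332.33 tonne/day.
All caustic reports to n10, so n10 = 332.33/0.683 = 486.57 tonne/day.
Total feed = 1948 tonne/day; overhead = 1948 − 486.57 = 1461.4 tonne/day.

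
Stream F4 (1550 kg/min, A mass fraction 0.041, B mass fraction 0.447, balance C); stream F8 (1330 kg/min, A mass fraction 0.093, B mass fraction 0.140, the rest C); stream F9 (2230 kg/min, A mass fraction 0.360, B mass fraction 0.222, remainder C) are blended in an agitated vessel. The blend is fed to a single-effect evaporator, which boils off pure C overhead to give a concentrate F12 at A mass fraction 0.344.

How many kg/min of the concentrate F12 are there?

A entering = 1550×0.041 + 1330×0.093 + 2230×0.360 = 990.04 kg/min.
All A reports to F12, so F12 = 990.04/0.344 = 2878 kg/min.

2878 kg/min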